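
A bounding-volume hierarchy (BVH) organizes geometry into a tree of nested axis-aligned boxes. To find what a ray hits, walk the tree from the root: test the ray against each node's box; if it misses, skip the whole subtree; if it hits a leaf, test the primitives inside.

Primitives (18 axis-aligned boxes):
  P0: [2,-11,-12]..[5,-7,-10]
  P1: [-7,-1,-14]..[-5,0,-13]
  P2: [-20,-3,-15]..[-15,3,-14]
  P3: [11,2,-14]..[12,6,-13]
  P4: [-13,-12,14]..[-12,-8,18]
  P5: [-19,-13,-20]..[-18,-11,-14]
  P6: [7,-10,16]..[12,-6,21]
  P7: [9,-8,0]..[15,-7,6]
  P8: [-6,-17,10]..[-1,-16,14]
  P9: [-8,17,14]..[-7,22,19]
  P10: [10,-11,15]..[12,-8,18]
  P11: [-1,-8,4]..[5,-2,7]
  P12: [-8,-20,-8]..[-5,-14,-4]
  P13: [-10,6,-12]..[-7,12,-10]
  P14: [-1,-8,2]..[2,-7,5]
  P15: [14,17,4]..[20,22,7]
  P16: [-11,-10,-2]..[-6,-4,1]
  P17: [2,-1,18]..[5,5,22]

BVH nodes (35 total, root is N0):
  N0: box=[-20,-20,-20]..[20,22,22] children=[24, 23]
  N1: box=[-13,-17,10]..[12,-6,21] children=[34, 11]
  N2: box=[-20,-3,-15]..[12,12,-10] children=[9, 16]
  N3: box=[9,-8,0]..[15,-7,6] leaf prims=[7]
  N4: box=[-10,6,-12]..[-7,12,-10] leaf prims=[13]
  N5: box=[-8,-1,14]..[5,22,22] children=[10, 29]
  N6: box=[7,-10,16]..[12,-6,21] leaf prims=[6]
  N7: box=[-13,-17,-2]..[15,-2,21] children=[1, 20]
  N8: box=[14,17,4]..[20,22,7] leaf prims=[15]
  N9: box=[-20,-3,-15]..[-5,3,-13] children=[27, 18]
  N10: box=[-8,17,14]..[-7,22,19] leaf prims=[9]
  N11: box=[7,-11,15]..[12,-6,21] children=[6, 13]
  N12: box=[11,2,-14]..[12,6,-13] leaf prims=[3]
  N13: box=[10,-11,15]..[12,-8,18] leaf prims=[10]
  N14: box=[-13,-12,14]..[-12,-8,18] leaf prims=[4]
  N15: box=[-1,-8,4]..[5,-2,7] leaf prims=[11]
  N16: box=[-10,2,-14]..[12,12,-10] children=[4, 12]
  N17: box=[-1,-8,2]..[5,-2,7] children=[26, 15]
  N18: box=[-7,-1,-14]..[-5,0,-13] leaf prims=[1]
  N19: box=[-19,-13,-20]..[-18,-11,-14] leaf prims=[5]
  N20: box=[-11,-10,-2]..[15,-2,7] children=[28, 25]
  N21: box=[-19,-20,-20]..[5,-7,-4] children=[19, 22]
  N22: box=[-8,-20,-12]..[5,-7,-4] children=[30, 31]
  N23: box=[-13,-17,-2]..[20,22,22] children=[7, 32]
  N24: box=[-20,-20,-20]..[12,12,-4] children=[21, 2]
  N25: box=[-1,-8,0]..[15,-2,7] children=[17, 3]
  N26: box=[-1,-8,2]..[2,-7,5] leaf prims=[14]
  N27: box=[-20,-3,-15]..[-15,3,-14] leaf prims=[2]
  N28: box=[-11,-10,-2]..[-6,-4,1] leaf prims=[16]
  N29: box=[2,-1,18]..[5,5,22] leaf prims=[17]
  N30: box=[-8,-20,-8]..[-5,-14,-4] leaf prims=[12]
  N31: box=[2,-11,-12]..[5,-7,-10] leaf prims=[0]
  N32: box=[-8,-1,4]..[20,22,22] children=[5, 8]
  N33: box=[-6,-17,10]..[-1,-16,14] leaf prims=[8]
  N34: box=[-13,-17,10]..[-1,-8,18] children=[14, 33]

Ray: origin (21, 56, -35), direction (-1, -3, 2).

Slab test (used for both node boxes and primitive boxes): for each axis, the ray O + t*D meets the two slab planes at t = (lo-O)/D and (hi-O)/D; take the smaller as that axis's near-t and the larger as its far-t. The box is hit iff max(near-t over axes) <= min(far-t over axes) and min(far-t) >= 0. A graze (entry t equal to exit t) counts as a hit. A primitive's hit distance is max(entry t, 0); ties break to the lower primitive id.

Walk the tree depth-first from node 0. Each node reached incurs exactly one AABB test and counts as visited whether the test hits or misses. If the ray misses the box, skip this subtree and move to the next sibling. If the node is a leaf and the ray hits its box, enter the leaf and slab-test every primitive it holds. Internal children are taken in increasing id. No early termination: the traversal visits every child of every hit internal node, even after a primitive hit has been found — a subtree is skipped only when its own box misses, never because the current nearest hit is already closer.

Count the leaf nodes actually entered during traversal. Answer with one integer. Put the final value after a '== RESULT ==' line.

Traverse from the root:
N0 x:[1,41] y:[34/3,76/3] z:[15/2,57/2] -> hit [34/3,76/3], descend [23, 24]
  N23 x:[1,34] y:[34/3,73/3] z:[33/2,57/2] -> hit [33/2,73/3], descend [7, 32]
    N7 x:[6,34] y:[58/3,73/3] z:[33/2,28] -> hit [58/3,73/3], descend [1, 20]
      N1 x:[9,34] y:[62/3,73/3] z:[45/2,28] -> hit [45/2,73/3], descend [11, 34]
        N11 x:[9,14] y:[62/3,67/3] z:[25,28] -> miss, prune
        N34 x:[22,34] y:[64/3,73/3] z:[45/2,53/2] -> hit [45/2,73/3], descend [14, 33]
          N14 x:[33,34] y:[64/3,68/3] z:[49/2,53/2] -> miss, prune
          N33 x:[22,27] y:[24,73/3] z:[45/2,49/2] -> hit [24,73/3] leaf, test {P8@t=24}
      N20 x:[6,32] y:[58/3,22] z:[33/2,21] -> hit [58/3,21], descend [25, 28]
        N25 x:[6,22] y:[58/3,64/3] z:[35/2,21] -> hit [58/3,21], descend [3, 17]
          N3 x:[6,12] y:[21,64/3] z:[35/2,41/2] -> miss, prune
          N17 x:[16,22] y:[58/3,64/3] z:[37/2,21] -> hit [58/3,21], descend [15, 26]
            N15 x:[16,22] y:[58/3,64/3] z:[39/2,21] -> hit [39/2,21] leaf, test {P11@t=39/2}
            N26 x:[19,22] y:[21,64/3] z:[37/2,20] -> miss, prune
        N28 x:[27,32] y:[20,22] z:[33/2,18] -> miss, prune
    N32 x:[1,29] y:[34/3,19] z:[39/2,57/2] -> miss, prune
  N24 x:[9,41] y:[44/3,76/3] z:[15/2,31/2] -> hit [44/3,31/2], descend [2, 21]
    N2 x:[9,41] y:[44/3,59/3] z:[10,25/2] -> miss, prune
    N21 x:[16,40] y:[21,76/3] z:[15/2,31/2] -> miss, prune

order=[0, 23, 7, 1, 11, 34, 14, 33, 20, 25, 3, 17, 15, 26, 28, 32, 24, 2, 21]  |boxes|=19  |leaves|=2  hit=P11

== RESULT ==
2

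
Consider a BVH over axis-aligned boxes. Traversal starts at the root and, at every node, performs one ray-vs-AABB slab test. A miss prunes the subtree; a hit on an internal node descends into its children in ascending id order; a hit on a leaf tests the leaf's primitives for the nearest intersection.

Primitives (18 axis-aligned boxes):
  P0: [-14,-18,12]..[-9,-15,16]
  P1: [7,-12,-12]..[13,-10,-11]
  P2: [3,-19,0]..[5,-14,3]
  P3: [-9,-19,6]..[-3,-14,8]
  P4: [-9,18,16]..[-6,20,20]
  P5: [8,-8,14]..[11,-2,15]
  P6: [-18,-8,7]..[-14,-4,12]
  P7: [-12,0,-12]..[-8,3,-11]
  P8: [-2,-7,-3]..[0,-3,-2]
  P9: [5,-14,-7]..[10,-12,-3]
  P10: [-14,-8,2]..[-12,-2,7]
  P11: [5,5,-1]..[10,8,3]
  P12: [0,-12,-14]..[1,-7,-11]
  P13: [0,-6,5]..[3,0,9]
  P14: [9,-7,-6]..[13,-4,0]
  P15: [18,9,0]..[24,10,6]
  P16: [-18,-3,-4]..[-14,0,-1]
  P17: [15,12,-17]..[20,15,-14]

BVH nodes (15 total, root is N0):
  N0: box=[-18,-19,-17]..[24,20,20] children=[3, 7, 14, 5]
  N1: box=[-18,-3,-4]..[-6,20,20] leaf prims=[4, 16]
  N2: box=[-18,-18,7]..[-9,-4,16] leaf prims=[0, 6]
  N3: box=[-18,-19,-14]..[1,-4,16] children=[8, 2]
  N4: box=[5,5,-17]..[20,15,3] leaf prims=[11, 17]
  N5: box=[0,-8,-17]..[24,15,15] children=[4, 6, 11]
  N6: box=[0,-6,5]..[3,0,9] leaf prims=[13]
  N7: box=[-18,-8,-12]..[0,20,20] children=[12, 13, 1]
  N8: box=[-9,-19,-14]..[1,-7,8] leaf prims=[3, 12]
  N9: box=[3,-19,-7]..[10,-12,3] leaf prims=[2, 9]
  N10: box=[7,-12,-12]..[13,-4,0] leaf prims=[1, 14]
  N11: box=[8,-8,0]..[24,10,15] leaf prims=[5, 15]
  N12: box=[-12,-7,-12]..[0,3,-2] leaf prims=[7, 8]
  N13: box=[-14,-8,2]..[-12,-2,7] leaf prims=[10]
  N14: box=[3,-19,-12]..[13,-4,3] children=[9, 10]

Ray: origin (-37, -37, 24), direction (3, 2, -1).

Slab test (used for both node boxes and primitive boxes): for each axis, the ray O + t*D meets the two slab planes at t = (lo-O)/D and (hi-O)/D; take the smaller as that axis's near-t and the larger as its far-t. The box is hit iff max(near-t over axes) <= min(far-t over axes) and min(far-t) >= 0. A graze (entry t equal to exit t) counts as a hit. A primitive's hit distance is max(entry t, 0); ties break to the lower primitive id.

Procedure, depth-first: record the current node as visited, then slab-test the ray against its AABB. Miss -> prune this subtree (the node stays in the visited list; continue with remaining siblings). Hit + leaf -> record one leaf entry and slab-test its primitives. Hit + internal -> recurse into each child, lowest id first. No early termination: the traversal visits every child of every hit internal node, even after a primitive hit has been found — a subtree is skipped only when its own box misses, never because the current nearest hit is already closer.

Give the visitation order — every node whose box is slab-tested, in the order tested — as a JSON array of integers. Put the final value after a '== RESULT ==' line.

Walk:
N0 x:[19/3,61/3] y:[9,57/2] z:[4,41] -> hit [9,61/3], descend [3, 5, 7, 14]
  N3 x:[19/3,38/3] y:[9,33/2] z:[8,38] -> hit [9,38/3], descend [2, 8]
    N2 x:[19/3,28/3] y:[19/2,33/2] z:[8,17] -> miss, prune
    N8 x:[28/3,38/3] y:[9,15] z:[16,38] -> miss, prune
  N5 x:[37/3,61/3] y:[29/2,26] z:[9,41] -> hit [29/2,61/3], descend [4, 6, 11]
    N4 x:[14,19] y:[21,26] z:[21,41] -> miss, prune
    N6 x:[37/3,40/3] y:[31/2,37/2] z:[15,19] -> miss, prune
    N11 x:[15,61/3] y:[29/2,47/2] z:[9,24] -> hit [15,61/3] leaf, test {P5(miss), P15(miss)}
  N7 x:[19/3,37/3] y:[29/2,57/2] z:[4,36] -> miss, prune
  N14 x:[40/3,50/3] y:[9,33/2] z:[21,36] -> miss, prune

order=[0, 3, 2, 8, 5, 4, 6, 11, 7, 14]  |boxes|=10  |leaves|=1  hit=miss

== RESULT ==
[0, 3, 2, 8, 5, 4, 6, 11, 7, 14]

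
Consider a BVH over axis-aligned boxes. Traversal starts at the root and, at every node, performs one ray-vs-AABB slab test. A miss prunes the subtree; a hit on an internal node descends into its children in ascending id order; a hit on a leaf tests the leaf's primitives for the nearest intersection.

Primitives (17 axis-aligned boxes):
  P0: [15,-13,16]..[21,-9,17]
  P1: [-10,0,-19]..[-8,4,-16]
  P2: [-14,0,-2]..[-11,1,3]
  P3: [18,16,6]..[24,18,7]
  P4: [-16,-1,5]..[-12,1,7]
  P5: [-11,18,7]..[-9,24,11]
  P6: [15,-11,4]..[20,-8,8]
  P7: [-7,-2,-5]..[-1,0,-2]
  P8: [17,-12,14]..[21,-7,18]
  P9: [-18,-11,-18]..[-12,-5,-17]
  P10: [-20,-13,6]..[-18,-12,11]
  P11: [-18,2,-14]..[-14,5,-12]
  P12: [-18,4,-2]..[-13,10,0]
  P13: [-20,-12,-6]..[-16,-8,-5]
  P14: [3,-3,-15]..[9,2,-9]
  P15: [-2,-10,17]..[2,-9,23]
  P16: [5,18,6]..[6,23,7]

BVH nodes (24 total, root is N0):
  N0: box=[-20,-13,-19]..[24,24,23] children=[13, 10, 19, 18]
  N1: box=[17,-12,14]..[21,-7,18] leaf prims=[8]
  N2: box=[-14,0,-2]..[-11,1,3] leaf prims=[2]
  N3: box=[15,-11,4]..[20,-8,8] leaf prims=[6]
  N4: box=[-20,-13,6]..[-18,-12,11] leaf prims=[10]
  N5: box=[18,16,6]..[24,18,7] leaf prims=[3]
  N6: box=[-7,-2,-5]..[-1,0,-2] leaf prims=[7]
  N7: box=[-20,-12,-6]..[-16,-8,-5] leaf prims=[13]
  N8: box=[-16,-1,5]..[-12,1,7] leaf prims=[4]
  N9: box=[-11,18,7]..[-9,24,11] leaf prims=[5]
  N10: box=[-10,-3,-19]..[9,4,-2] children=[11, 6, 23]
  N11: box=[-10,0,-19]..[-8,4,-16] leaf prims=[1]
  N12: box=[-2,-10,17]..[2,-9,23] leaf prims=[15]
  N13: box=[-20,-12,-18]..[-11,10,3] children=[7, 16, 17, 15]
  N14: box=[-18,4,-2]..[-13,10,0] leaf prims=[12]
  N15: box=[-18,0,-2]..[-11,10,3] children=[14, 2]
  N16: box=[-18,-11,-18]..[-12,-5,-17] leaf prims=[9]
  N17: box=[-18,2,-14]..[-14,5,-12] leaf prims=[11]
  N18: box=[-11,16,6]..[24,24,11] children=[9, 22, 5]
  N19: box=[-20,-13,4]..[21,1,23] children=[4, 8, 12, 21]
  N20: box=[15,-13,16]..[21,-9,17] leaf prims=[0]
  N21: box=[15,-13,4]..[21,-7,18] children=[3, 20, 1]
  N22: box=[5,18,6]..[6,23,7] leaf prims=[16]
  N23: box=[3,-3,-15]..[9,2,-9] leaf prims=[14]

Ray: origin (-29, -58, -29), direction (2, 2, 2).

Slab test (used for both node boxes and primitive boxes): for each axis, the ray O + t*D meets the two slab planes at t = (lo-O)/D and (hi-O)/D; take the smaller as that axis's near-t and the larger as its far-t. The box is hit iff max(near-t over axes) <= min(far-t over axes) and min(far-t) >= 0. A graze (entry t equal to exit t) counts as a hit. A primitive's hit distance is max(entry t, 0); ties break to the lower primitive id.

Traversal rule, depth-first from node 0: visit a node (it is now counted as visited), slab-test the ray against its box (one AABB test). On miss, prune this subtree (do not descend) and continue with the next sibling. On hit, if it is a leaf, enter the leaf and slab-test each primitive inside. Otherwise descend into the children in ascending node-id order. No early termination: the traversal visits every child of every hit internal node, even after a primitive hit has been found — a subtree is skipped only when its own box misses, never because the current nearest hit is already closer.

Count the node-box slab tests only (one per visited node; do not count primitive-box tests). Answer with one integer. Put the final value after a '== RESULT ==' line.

Traverse from the root:
N0 x:[9/2,53/2] y:[45/2,41] z:[5,26] -> hit [45/2,26], descend [10, 13, 18, 19]
  N10 x:[19/2,19] y:[55/2,31] z:[5,27/2] -> miss, prune
  N13 x:[9/2,9] y:[23,34] z:[11/2,16] -> miss, prune
  N18 x:[9,53/2] y:[37,41] z:[35/2,20] -> miss, prune
  N19 x:[9/2,25] y:[45/2,59/2] z:[33/2,26] -> hit [45/2,25], descend [4, 8, 12, 21]
    N4 x:[9/2,11/2] y:[45/2,23] z:[35/2,20] -> miss, prune
    N8 x:[13/2,17/2] y:[57/2,59/2] z:[17,18] -> miss, prune
    N12 x:[27/2,31/2] y:[24,49/2] z:[23,26] -> miss, prune
    N21 x:[22,25] y:[45/2,51/2] z:[33/2,47/2] -> hit [45/2,47/2], descend [1, 3, 20]
      N1 x:[23,25] y:[23,51/2] z:[43/2,47/2] -> hit [23,47/2] leaf, test {P8@t=23}
      N3 x:[22,49/2] y:[47/2,25] z:[33/2,37/2] -> miss, prune
      N20 x:[22,25] y:[45/2,49/2] z:[45/2,23] -> hit [45/2,23] leaf, test {P0@t=45/2}

Visited [0, 10, 13, 18, 19, 4, 8, 12, 21, 1, 3, 20]. Tests: 12 box, 2 leaf. Nearest: P0.

== RESULT ==
12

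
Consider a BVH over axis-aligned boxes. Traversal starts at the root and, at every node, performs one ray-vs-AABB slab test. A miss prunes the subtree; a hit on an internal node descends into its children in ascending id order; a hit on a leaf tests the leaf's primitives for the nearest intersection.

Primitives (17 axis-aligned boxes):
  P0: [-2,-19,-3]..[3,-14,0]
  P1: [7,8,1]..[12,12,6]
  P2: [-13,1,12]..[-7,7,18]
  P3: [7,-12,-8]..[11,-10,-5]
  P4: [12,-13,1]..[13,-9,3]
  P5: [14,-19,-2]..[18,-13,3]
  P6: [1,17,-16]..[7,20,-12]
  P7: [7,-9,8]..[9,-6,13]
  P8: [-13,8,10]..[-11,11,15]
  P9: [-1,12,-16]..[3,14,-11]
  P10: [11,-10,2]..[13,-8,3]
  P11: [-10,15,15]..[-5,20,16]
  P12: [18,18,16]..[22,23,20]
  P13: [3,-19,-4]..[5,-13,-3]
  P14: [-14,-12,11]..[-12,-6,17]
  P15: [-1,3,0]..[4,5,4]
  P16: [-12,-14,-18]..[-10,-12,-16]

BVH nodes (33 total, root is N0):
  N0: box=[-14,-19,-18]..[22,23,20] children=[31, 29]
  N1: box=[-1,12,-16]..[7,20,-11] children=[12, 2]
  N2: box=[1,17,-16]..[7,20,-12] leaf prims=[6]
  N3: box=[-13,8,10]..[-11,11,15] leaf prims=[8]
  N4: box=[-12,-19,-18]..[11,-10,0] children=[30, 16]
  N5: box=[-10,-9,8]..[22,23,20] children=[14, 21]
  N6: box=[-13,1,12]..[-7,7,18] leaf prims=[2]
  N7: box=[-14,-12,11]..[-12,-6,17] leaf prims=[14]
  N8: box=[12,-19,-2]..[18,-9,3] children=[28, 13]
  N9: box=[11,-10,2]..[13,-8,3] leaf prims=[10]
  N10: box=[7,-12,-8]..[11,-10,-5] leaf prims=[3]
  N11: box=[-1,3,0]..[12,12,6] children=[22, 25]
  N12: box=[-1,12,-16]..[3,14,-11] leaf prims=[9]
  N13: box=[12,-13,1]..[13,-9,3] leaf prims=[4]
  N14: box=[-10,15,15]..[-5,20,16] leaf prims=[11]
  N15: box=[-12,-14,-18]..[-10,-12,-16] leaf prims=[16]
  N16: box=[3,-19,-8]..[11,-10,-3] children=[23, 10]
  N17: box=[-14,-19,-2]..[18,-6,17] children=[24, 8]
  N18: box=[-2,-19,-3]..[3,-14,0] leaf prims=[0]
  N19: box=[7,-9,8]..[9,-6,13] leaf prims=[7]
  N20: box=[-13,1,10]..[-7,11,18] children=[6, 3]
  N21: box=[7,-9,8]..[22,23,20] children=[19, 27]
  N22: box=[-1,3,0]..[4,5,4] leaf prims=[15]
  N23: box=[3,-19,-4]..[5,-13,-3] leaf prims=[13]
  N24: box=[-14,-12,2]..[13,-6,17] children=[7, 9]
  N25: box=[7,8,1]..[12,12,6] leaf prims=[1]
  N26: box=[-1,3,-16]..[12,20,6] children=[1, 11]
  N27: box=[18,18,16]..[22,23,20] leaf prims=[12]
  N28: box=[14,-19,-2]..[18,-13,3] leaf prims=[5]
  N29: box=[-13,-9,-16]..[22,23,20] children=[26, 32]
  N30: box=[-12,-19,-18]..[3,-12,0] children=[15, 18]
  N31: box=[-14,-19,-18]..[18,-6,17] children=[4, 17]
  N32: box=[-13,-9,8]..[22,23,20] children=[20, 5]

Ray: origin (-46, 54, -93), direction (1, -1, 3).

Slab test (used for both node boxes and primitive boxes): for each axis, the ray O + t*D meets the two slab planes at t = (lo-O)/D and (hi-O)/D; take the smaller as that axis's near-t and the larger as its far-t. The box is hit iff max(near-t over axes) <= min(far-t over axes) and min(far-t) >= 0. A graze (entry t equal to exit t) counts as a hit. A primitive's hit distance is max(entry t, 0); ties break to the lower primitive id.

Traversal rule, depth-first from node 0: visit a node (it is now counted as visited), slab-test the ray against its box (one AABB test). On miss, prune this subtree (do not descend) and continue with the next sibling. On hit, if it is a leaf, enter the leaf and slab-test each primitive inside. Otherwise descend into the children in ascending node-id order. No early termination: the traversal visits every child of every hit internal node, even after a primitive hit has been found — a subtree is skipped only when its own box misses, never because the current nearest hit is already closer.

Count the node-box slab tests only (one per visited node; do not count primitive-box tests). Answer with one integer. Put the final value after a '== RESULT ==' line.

Trace the traversal:
N0 x:[32,68] y:[31,73] z:[25,113/3] -> hit [32,113/3], descend [29, 31]
  N29 x:[33,68] y:[31,63] z:[77/3,113/3] -> hit [33,113/3], descend [26, 32]
    N26 x:[45,58] y:[34,51] z:[77/3,33] -> miss, prune
    N32 x:[33,68] y:[31,63] z:[101/3,113/3] -> hit [101/3,113/3], descend [5, 20]
      N5 x:[36,68] y:[31,63] z:[101/3,113/3] -> hit [36,113/3], descend [14, 21]
        N14 x:[36,41] y:[34,39] z:[36,109/3] -> hit [36,109/3] leaf, test {P11@t=36}
        N21 x:[53,68] y:[31,63] z:[101/3,113/3] -> miss, prune
      N20 x:[33,39] y:[43,53] z:[103/3,37] -> miss, prune
  N31 x:[32,64] y:[60,73] z:[25,110/3] -> miss, prune

Summary -> nodes [0, 29, 26, 32, 5, 14, 21, 20, 31]; box-tests=9; leaf-entries=1; first=P11

== RESULT ==
9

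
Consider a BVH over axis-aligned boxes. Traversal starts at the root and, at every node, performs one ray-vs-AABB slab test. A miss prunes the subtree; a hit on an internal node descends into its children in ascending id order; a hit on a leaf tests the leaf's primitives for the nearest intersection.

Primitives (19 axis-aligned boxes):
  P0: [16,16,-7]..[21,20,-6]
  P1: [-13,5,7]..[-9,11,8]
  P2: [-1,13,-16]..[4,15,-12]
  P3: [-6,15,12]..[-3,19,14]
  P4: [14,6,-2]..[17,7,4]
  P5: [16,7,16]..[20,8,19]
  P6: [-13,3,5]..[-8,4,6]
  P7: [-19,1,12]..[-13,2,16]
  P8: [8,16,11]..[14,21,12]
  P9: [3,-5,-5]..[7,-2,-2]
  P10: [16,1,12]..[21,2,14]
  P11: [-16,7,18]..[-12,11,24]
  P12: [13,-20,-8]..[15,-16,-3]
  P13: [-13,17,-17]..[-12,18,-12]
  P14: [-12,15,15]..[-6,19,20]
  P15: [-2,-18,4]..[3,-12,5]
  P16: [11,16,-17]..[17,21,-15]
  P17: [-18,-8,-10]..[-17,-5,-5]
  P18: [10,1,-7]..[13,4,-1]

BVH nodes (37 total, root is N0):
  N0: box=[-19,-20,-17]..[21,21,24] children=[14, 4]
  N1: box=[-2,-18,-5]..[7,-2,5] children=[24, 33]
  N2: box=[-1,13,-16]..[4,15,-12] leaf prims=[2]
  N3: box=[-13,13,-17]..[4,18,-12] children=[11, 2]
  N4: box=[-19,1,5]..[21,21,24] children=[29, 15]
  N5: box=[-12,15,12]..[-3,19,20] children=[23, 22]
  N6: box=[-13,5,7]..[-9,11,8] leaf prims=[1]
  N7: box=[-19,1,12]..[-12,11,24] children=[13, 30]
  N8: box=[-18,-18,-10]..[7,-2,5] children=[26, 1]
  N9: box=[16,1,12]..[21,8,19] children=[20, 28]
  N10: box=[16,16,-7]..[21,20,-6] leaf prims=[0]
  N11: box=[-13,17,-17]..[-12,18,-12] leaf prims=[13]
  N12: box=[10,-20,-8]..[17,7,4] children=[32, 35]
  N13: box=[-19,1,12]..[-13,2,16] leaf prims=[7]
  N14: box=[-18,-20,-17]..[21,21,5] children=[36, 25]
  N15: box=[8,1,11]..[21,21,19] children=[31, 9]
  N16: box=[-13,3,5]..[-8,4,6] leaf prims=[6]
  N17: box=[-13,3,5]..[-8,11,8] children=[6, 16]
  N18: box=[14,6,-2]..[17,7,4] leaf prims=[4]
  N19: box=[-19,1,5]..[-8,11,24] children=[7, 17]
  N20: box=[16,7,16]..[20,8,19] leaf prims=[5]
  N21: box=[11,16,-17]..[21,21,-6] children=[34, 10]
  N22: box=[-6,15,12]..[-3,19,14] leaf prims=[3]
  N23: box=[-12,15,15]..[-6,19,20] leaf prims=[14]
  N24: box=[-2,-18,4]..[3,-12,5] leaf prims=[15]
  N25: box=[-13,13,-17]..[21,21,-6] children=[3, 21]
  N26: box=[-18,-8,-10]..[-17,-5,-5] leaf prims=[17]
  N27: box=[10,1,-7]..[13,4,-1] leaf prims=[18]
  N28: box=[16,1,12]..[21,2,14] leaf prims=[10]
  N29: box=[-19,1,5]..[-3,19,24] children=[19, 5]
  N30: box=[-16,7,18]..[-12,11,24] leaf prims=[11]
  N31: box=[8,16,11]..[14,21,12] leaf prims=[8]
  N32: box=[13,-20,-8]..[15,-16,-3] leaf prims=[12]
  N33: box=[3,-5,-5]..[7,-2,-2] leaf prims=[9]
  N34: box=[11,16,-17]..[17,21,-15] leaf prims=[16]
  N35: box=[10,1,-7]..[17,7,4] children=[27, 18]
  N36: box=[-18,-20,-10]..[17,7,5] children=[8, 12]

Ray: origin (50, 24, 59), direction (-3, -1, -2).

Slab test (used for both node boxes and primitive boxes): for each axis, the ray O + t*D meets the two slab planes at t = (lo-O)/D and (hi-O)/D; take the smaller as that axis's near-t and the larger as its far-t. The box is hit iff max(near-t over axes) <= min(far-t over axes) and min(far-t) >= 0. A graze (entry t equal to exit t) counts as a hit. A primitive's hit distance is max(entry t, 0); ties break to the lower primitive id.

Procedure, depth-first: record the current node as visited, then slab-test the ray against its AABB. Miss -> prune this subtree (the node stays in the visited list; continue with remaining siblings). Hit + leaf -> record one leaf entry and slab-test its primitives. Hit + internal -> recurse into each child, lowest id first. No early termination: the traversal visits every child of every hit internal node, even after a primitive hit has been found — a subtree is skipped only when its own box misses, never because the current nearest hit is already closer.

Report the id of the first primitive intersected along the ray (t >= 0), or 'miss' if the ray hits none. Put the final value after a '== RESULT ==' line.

Traverse from the root:
N0 x:[29/3,23] y:[3,44] z:[35/2,38] -> hit [35/2,23], descend [4, 14]
  N4 x:[29/3,23] y:[3,23] z:[35/2,27] -> hit [35/2,23], descend [15, 29]
    N15 x:[29/3,14] y:[3,23] z:[20,24] -> miss, prune
    N29 x:[53/3,23] y:[5,23] z:[35/2,27] -> hit [53/3,23], descend [5, 19]
      N5 x:[53/3,62/3] y:[5,9] z:[39/2,47/2] -> miss, prune
      N19 x:[58/3,23] y:[13,23] z:[35/2,27] -> hit [58/3,23], descend [7, 17]
        N7 x:[62/3,23] y:[13,23] z:[35/2,47/2] -> hit [62/3,23], descend [13, 30]
          N13 x:[21,23] y:[22,23] z:[43/2,47/2] -> hit [22,23] leaf, test {P7@t=22}
          N30 x:[62/3,22] y:[13,17] z:[35/2,41/2] -> miss, prune
        N17 x:[58/3,21] y:[13,21] z:[51/2,27] -> miss, prune
  N14 x:[29/3,68/3] y:[3,44] z:[27,38] -> miss, prune

Visited [0, 4, 15, 29, 5, 19, 7, 13, 30, 17, 14]. Tests: 11 box, 1 leaf. Nearest: P7.

== RESULT ==
7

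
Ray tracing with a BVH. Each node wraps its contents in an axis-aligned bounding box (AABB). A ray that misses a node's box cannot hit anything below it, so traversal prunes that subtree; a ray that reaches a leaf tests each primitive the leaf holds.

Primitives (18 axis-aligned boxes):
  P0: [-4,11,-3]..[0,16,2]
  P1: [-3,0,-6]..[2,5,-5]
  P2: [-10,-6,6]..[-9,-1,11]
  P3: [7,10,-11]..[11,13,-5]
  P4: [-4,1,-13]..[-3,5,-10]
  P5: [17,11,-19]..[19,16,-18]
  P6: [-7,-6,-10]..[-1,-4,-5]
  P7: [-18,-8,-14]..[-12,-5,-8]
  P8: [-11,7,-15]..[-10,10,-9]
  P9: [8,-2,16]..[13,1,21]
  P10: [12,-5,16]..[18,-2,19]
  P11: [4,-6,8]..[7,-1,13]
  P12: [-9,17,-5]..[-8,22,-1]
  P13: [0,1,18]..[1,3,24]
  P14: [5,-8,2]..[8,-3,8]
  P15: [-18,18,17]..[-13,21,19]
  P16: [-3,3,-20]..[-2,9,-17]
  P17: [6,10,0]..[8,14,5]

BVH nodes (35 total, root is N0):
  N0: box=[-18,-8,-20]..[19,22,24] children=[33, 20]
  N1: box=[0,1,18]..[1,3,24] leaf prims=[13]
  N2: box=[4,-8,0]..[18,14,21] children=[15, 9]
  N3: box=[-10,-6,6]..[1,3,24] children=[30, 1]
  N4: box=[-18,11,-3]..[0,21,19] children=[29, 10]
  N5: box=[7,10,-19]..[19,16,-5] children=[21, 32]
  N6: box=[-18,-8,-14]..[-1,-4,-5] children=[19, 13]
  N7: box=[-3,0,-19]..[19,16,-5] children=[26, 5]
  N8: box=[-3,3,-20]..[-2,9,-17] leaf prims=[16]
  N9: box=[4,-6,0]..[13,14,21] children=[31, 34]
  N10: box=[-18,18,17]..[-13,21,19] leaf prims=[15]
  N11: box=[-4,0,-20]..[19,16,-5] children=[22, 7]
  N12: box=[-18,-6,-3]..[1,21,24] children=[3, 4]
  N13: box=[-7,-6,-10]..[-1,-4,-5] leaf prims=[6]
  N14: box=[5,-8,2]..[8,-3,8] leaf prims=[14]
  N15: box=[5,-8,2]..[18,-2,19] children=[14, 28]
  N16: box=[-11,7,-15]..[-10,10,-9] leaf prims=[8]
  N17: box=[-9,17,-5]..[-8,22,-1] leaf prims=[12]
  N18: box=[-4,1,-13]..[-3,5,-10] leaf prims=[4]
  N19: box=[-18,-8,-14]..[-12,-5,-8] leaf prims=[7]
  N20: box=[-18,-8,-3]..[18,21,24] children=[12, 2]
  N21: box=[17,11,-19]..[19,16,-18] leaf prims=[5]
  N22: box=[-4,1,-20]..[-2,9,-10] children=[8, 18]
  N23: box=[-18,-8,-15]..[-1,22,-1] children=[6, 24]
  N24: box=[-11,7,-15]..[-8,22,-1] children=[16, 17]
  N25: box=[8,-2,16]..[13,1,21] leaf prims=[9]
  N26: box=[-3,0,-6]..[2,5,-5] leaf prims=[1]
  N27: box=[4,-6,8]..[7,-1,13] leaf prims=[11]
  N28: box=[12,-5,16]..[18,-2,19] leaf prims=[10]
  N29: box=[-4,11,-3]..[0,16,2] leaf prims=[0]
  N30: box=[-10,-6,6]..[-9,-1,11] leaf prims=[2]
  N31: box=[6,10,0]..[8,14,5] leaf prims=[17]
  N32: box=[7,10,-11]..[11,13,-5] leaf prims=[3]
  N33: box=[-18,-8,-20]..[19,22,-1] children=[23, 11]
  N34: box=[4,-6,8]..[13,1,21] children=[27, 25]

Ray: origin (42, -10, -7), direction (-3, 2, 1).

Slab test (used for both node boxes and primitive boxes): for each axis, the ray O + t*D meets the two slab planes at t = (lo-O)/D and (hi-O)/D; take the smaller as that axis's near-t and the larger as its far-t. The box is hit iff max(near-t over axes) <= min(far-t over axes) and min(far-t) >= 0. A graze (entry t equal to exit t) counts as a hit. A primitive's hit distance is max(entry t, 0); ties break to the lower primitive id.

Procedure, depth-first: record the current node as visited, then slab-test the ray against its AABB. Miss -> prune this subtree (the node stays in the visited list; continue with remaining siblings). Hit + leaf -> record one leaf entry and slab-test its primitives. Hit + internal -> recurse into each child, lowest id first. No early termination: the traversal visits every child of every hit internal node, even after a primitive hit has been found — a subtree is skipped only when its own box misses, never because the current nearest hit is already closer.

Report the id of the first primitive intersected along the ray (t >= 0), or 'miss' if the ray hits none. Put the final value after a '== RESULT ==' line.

Trace the traversal:
N0 x:[23/3,20] y:[1,16] z:[-13,31] -> hit [23/3,16], descend [20, 33]
  N20 x:[8,20] y:[1,31/2] z:[4,31] -> hit [8,31/2], descend [2, 12]
    N2 x:[8,38/3] y:[1,12] z:[7,28] -> hit [8,12], descend [9, 15]
      N9 x:[29/3,38/3] y:[2,12] z:[7,28] -> hit [29/3,12], descend [31, 34]
        N31 x:[34/3,12] y:[10,12] z:[7,12] -> hit [34/3,12] leaf, test {P17@t=34/3}
        N34 x:[29/3,38/3] y:[2,11/2] z:[15,28] -> miss, prune
      N15 x:[8,37/3] y:[1,4] z:[9,26] -> miss, prune
    N12 x:[41/3,20] y:[2,31/2] z:[4,31] -> hit [41/3,31/2], descend [3, 4]
      N3 x:[41/3,52/3] y:[2,13/2] z:[13,31] -> miss, prune
      N4 x:[14,20] y:[21/2,31/2] z:[4,26] -> hit [14,31/2], descend [10, 29]
        N10 x:[55/3,20] y:[14,31/2] z:[24,26] -> miss, prune
        N29 x:[14,46/3] y:[21/2,13] z:[4,9] -> miss, prune
  N33 x:[23/3,20] y:[1,16] z:[-13,6] -> miss, prune

13 AABB tests over nodes [0, 20, 2, 9, 31, 34, 15, 12, 3, 4, 10, 29, 33]; 1 leaf entered; closest P17.

== RESULT ==
17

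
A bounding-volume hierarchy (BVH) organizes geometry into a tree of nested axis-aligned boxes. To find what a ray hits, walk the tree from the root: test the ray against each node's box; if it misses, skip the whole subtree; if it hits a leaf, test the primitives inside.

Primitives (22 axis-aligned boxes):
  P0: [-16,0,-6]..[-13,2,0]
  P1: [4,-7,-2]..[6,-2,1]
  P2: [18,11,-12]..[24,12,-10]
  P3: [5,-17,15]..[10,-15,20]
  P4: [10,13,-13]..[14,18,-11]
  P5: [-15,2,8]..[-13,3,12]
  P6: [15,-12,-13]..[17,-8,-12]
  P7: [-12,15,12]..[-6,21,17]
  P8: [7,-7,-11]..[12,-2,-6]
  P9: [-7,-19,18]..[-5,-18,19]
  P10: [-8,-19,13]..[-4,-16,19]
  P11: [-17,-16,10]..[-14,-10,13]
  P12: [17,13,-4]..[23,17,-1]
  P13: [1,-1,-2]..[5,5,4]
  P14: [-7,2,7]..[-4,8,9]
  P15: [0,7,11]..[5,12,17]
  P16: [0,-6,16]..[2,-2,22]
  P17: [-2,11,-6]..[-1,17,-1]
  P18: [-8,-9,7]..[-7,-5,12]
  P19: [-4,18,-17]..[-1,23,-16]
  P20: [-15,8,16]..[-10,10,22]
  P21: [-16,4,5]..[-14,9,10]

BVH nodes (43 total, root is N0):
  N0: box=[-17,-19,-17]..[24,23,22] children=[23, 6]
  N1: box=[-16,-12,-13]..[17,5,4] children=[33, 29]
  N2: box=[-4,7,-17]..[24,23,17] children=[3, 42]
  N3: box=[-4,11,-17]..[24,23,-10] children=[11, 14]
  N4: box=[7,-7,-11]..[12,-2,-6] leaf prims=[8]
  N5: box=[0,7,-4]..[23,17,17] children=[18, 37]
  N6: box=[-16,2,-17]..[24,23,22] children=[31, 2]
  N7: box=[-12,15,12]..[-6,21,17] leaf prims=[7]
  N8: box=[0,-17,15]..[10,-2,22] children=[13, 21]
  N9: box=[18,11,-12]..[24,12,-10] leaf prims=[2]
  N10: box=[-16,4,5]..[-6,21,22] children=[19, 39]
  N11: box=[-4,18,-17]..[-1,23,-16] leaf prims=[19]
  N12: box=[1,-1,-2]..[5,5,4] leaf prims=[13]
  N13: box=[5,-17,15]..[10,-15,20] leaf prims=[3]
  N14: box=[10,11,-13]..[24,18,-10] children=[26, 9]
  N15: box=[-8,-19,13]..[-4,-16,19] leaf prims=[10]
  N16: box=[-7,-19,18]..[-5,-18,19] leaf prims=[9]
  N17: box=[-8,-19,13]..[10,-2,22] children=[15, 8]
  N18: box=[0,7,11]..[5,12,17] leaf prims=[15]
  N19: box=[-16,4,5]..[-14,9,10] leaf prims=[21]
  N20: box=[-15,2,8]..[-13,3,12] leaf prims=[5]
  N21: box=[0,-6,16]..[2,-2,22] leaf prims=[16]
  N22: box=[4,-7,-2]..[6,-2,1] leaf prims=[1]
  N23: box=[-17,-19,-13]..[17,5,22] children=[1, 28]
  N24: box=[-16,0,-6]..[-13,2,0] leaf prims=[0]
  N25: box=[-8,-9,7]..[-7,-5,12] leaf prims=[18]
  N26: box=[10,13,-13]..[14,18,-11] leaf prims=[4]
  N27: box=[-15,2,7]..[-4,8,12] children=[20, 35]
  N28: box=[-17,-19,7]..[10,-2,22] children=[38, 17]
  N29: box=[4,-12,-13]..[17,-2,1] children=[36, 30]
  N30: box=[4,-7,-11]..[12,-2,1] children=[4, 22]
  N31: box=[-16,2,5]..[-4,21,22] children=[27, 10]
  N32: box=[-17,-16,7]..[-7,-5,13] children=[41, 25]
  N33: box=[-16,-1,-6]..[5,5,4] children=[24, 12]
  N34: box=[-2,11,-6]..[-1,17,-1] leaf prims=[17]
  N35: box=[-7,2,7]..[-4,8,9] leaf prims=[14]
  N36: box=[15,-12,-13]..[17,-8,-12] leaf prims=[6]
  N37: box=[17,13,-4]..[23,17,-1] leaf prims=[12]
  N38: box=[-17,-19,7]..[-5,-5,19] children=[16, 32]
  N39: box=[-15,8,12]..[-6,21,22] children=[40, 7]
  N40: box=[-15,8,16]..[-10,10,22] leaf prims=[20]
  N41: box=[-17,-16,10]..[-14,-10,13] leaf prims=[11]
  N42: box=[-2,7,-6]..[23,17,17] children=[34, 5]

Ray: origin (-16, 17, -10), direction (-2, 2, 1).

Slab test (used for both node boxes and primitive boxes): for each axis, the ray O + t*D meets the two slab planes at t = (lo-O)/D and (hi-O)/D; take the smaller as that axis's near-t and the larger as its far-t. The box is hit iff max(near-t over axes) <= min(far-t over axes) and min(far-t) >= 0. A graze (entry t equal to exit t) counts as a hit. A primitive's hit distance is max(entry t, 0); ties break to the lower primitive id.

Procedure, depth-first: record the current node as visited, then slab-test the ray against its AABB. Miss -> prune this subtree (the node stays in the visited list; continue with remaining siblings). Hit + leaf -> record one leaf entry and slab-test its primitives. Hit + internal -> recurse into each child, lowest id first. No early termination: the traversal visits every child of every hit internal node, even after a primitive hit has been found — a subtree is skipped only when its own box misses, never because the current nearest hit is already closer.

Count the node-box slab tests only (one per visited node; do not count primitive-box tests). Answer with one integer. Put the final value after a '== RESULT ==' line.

Walk:
N0 x:[-20,1/2] y:[-18,3] z:[-7,32] -> hit [-7,1/2], descend [6, 23]
  N6 x:[-20,0] y:[-15/2,3] z:[-7,32] -> hit [-7,0], descend [2, 31]
    N2 x:[-20,-6] y:[-5,3] z:[-7,27] -> miss, prune
    N31 x:[-6,0] y:[-15/2,2] z:[15,32] -> miss, prune
  N23 x:[-33/2,1/2] y:[-18,-6] z:[-3,32] -> miss, prune

5 AABB tests over nodes [0, 6, 2, 31, 23]; 0 leaves entered; closest miss.

== RESULT ==
5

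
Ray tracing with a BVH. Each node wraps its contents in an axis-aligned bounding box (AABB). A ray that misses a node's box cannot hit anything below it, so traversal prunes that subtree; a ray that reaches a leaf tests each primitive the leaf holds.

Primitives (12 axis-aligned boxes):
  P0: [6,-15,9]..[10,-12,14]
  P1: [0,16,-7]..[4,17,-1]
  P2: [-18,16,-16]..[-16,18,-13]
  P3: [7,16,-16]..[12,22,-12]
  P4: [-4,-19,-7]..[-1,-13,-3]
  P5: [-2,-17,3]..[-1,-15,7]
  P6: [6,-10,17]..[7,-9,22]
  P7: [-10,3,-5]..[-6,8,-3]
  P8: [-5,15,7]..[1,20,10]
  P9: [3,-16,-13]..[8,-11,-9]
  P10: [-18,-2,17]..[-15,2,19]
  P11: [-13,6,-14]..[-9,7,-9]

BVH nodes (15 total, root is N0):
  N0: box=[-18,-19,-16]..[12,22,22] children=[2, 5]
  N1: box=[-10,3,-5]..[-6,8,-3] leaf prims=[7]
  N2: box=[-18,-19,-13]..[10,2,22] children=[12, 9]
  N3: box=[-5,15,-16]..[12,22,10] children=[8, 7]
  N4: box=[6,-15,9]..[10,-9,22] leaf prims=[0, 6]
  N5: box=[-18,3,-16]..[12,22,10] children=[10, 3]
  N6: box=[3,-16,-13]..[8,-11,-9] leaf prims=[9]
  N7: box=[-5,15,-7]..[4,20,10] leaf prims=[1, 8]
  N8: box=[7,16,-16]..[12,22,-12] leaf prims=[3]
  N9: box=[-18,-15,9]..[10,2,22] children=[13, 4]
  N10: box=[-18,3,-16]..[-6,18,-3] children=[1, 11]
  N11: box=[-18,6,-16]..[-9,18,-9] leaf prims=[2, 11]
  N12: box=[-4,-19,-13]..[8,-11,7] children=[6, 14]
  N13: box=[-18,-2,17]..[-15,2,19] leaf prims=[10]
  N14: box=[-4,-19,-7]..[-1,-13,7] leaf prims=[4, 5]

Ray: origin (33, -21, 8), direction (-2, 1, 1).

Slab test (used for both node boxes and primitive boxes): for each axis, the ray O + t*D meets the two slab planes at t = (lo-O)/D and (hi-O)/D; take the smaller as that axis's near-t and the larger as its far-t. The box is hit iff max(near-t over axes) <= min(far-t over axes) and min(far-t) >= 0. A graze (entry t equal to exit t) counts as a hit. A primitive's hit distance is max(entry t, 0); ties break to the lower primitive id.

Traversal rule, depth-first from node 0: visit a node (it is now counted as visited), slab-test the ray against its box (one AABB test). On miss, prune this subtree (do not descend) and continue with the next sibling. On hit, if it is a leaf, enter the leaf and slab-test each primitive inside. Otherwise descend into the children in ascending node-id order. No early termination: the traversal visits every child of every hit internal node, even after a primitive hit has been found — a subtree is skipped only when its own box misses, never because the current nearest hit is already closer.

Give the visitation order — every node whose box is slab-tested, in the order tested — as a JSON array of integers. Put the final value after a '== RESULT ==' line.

Traverse from the root:
N0 x:[21/2,51/2] y:[2,43] z:[-24,14] -> hit [21/2,14], descend [2, 5]
  N2 x:[23/2,51/2] y:[2,23] z:[-21,14] -> hit [23/2,14], descend [9, 12]
    N9 x:[23/2,51/2] y:[6,23] z:[1,14] -> hit [23/2,14], descend [4, 13]
      N4 x:[23/2,27/2] y:[6,12] z:[1,14] -> hit [23/2,12] leaf, test {P0(miss), P6(miss)}
      N13 x:[24,51/2] y:[19,23] z:[9,11] -> miss, prune
    N12 x:[25/2,37/2] y:[2,10] z:[-21,-1] -> miss, prune
  N5 x:[21/2,51/2] y:[24,43] z:[-24,2] -> miss, prune

Visited [0, 2, 9, 4, 13, 12, 5]. Tests: 7 box, 1 leaf. Nearest: miss.

== RESULT ==
[0, 2, 9, 4, 13, 12, 5]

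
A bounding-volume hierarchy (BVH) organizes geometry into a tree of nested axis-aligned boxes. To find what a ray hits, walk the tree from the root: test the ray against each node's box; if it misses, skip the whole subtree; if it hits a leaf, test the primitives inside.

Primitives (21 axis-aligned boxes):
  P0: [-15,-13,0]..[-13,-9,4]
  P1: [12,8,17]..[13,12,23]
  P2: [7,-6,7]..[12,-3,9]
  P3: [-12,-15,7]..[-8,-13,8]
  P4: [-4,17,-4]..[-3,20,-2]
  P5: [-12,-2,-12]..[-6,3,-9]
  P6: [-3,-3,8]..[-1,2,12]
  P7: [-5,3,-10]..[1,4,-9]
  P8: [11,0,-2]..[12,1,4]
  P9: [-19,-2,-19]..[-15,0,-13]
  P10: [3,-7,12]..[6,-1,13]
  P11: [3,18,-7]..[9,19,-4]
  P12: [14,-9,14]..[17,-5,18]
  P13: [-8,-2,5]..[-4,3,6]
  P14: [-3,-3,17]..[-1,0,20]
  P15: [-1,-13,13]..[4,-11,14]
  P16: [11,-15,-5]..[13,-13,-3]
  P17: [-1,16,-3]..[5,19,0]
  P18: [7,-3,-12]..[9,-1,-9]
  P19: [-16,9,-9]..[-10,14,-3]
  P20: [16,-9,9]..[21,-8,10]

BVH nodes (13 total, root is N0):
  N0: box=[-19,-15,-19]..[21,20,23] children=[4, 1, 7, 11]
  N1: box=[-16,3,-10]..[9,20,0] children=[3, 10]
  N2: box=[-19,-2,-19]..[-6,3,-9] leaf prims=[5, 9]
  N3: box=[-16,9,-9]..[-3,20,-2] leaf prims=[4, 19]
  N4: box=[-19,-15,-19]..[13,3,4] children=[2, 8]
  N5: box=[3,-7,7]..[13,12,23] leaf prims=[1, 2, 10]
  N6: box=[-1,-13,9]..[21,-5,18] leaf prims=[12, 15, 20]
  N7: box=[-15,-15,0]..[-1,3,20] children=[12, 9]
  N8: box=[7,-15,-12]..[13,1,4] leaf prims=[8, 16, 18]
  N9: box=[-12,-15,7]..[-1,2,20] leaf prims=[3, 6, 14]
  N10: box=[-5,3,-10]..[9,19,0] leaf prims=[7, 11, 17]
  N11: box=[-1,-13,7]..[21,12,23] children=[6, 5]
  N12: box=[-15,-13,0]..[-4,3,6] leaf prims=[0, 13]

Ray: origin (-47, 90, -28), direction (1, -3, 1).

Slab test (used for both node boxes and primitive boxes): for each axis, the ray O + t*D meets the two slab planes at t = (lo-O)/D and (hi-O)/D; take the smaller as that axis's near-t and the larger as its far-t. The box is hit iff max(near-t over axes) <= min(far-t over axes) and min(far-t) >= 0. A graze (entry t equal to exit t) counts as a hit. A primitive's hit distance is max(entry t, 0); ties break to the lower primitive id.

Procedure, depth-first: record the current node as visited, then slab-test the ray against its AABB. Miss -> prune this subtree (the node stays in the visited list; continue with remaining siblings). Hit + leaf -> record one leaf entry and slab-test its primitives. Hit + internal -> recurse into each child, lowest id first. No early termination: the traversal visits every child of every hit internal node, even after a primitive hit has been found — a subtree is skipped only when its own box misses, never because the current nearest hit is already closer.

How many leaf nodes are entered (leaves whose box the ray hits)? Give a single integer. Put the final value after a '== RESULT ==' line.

Walk:
N0 x:[28,68] y:[70/3,35] z:[9,51] -> hit [28,35], descend [1, 4, 7, 11]
  N1 x:[31,56] y:[70/3,29] z:[18,28] -> miss, prune
  N4 x:[28,60] y:[29,35] z:[9,32] -> hit [29,32], descend [2, 8]
    N2 x:[28,41] y:[29,92/3] z:[9,19] -> miss, prune
    N8 x:[54,60] y:[89/3,35] z:[16,32] -> miss, prune
  N7 x:[32,46] y:[29,35] z:[28,48] -> hit [32,35], descend [9, 12]
    N9 x:[35,46] y:[88/3,35] z:[35,48] -> hit [35,35] leaf, test {P3@t=35, P6(miss), P14(miss)}
    N12 x:[32,43] y:[29,103/3] z:[28,34] -> hit [32,34] leaf, test {P0(miss), P13(miss)}
  N11 x:[46,68] y:[26,103/3] z:[35,51] -> miss, prune

Summary -> nodes [0, 1, 4, 2, 8, 7, 9, 12, 11]; box-tests=9; leaf-entries=2; first=P3

== RESULT ==
2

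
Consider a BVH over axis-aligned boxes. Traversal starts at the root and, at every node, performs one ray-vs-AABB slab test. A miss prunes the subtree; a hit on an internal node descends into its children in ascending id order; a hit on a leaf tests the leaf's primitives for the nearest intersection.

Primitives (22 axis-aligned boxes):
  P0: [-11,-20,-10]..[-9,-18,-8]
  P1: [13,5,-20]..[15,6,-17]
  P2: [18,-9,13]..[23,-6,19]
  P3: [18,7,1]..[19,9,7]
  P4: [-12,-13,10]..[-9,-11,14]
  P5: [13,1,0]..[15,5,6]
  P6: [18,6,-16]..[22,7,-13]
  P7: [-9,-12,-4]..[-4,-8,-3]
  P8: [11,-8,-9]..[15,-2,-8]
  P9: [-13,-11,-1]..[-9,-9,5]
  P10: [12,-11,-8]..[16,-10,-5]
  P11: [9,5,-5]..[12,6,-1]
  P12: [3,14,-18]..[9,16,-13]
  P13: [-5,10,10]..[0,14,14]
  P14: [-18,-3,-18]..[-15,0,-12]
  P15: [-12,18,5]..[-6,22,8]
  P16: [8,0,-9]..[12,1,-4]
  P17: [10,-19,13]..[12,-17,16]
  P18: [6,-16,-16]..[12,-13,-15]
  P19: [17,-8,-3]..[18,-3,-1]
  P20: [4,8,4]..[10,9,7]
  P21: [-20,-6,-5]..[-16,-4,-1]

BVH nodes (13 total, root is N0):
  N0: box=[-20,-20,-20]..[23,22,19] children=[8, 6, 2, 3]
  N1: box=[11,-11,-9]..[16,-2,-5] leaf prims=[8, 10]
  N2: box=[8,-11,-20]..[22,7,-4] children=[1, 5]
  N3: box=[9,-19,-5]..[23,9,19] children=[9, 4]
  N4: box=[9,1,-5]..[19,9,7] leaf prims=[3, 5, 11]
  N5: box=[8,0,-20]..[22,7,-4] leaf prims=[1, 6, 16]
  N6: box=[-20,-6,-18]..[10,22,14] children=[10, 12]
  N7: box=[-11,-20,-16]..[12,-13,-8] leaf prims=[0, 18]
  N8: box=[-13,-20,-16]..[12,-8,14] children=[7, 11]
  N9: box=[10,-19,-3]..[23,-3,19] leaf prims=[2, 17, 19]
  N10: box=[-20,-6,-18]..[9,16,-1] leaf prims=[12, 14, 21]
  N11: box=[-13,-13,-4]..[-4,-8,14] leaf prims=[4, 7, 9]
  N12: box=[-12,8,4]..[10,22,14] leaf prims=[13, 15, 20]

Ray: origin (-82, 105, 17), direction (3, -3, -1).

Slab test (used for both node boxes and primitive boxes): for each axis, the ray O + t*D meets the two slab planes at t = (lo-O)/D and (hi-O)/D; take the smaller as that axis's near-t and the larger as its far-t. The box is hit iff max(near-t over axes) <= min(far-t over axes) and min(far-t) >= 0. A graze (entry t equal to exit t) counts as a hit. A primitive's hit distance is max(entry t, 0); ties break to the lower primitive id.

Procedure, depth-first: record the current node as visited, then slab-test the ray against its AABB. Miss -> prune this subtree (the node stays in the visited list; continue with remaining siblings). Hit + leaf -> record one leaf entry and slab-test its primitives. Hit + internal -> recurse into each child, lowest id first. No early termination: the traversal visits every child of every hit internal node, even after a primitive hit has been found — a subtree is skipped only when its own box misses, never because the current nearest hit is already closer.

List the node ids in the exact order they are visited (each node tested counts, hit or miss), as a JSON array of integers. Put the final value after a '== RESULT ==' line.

Trace the traversal:
N0 x:[62/3,35] y:[83/3,125/3] z:[-2,37] -> hit [83/3,35], descend [2, 3, 6, 8]
  N2 x:[30,104/3] y:[98/3,116/3] z:[21,37] -> hit [98/3,104/3], descend [1, 5]
    N1 x:[31,98/3] y:[107/3,116/3] z:[22,26] -> miss, prune
    N5 x:[30,104/3] y:[98/3,35] z:[21,37] -> hit [98/3,104/3] leaf, test {P1(miss), P6(miss), P16(miss)}
  N3 x:[91/3,35] y:[32,124/3] z:[-2,22] -> miss, prune
  N6 x:[62/3,92/3] y:[83/3,37] z:[3,35] -> hit [83/3,92/3], descend [10, 12]
    N10 x:[62/3,91/3] y:[89/3,37] z:[18,35] -> hit [89/3,91/3] leaf, test {P12@t=30, P14(miss), P21(miss)}
    N12 x:[70/3,92/3] y:[83/3,97/3] z:[3,13] -> miss, prune
  N8 x:[23,94/3] y:[113/3,125/3] z:[3,33] -> miss, prune

Visited [0, 2, 1, 5, 3, 6, 10, 12, 8]. Tests: 9 box, 2 leaf. Nearest: P12.

== RESULT ==
[0, 2, 1, 5, 3, 6, 10, 12, 8]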